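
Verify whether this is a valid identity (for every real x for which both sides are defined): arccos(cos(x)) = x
Claim: arccos(cos(x)) = x.
Test a specific point where both sides are defined: x = -π/4.
LHS = arccos(cos(x)) ≈ 0.7854
RHS = x ≈ -0.7854
Since 0.7854 ≠ -0.7854, the equation fails at this point, so it cannot hold for every real x for which both sides are defined.
arccos only returns values in [0, π], so arccos(cos(x)) = x holds only for x in that interval, not for all real x.

Conclusion: No, this is NOT an identity.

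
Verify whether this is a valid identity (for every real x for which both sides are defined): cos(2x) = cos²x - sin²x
Yes, this is an identity.

Claim: cos(2x) = cos²x - sin²x.
Reasoning: Put y = x in the addition formula cos(x+y) = cos(x)cos(y) - sin(x)sin(y): cos(2x) = cos²x - sin²x.
So the two sides agree for every real x for which both sides are defined.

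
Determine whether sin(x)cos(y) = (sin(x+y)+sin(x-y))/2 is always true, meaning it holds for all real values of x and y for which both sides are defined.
Claim: sin(x)cos(y) = (sin(x+y)+sin(x-y))/2.
Reasoning: sin(x+y) = sin(x)cos(y) + cos(x)sin(y) and sin(x-y) = sin(x)cos(y) - cos(x)sin(y). Adding, sin(x+y) + sin(x-y) = 2sin(x)cos(y); divide by 2.
So the two sides agree for all real values of x and y for which both sides are defined.

Conclusion: Yes, this is an identity.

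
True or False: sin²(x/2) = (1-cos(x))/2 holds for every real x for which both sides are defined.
Claim: sin²(x/2) = (1-cos(x))/2.
Reasoning: Use cos(2θ) = 1 - 2sin²θ with θ = x/2: cos(x) = 1 - 2sin²(x/2). Solving for sin²(x/2) gives (1 - cos(x))/2.
So the two sides agree for every real x for which both sides are defined.

Conclusion: True.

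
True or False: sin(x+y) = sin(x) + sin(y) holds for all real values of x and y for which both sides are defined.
False.

Claim: sin(x+y) = sin(x) + sin(y).
Test a specific point where both sides are defined: x = -π/6, y = 2π/3.
LHS = sin(x+y) ≈ 1.0000
RHS = sin(x) + sin(y) ≈ 0.3660
Since 1.0000 ≠ 0.3660, the equation fails at this point, so it cannot hold for all real values of x and y for which both sides are defined.
The correct expansion is sin(x+y) = sin(x)cos(y) + cos(x)sin(y); sine is not additive.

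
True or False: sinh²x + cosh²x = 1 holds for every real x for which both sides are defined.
Claim: sinh²x + cosh²x = 1.
Test a specific point where both sides are defined: x = 2.
LHS = sinh²x + cosh²x ≈ 27.3082
RHS = 1 ≈ 1.0000
Since 27.3082 ≠ 1.0000, the equation fails at this point, so it cannot hold for every real x for which both sides are defined.
The correct hyperbolic identity is cosh²x - sinh²x = 1 (a difference); the sum sinh²x + cosh²x equals cosh(2x).

Conclusion: False.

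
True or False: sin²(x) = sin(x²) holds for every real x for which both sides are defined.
False.

Claim: sin²(x) = sin(x²).
Test a specific point where both sides are defined: x = -π/6.
LHS = sin²(x) ≈ 0.2500
RHS = sin(x²) ≈ 0.2707
Since 0.2500 ≠ 0.2707, the equation fails at this point, so it cannot hold for every real x for which both sides are defined.
sin²(x) means (sin x)², squaring the output; sin(x²) squares the input. These are different functions.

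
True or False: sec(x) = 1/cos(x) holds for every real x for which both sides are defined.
Claim: sec(x) = 1/cos(x).
Reasoning: sec(x) is by definition the reciprocal of cos(x), wherever cos(x) ≠ 0.
So the two sides agree for every real x for which both sides are defined.

Conclusion: True.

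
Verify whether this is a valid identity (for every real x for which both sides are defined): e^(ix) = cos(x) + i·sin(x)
Yes, this is an identity.

Claim: e^(ix) = cos(x) + i·sin(x).
Reasoning: Euler's formula. Expand e^(ix) = Σ (ix)^k / k!. Since i² = -1, the even-k terms are Σ (-1)^m x^(2m)/(2m)! = cos(x) and the odd-k terms are i · Σ (-1)^m x^(2m+1)/(2m+1)! = i·sin(x).
So the two sides agree for every real x for which both sides are defined.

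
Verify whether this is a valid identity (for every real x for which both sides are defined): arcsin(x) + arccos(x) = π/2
Claim: arcsin(x) + arccos(x) = π/2.
Reasoning: Both sides are defined for -1 ≤ x ≤ 1. Let θ = arcsin(x), so sin θ = x and θ ∈ [-π/2, π/2]. Then cos(π/2 - θ) = sin θ = x and π/2 - θ ∈ [0, π], which is exactly the range of arccos, so arccos(x) = π/2 - θ. Adding: arcsin(x) + arccos(x) = θ + (π/2 - θ) = π/2.
So the two sides agree for every real x for which both sides are defined.

Conclusion: Yes, this is an identity.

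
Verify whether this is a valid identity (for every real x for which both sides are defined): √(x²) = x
No, this is NOT an identity.

Claim: √(x²) = x.
Test a specific point where both sides are defined: x = -2.
LHS = √(x²) ≈ 2.0000
RHS = x ≈ -2.0000
Since 2.0000 ≠ -2.0000, the equation fails at this point, so it cannot hold for every real x for which both sides are defined.
√(x²) = |x|, which differs from x whenever x < 0 (both sides are defined for every real x).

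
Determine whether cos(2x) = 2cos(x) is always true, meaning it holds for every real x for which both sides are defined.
Claim: cos(2x) = 2cos(x).
Test a specific point where both sides are defined: x = 3π/4.
LHS = cos(2x) ≈ 0.0000
RHS = 2cos(x) ≈ -1.4142
Since 0.0000 ≠ -1.4142, the equation fails at this point, so it cannot hold for every real x for which both sides are defined.
The correct double-angle formula is cos(2x) = cos²x - sin²x.

Conclusion: No, this is NOT an identity.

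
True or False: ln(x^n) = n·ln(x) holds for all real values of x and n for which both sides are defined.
True.

Claim: ln(x^n) = n·ln(x).
Reasoning: The right side requires x > 0. For x > 0, x^n = (e^(ln x))^n = e^(n·ln x), so taking ln of both sides gives ln(x^n) = n·ln(x).
So the two sides agree for all real values of x and n for which both sides are defined.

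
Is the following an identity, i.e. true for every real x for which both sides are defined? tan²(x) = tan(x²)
No, this is NOT an identity.

Claim: tan²(x) = tan(x²).
Test a specific point where both sides are defined: x = 2π/3.
LHS = tan²(x) ≈ 3.0000
RHS = tan(x²) ≈ 2.9590
Since 3.0000 ≠ 2.9590, the equation fails at this point, so it cannot hold for every real x for which both sides are defined.
tan²(x) means (tan x)², squaring the output; tan(x²) squares the input. These are different functions.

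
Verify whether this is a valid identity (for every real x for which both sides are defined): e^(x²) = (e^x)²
Claim: e^(x²) = (e^x)².
Test a specific point where both sides are defined: x = 3/2.
LHS = e^(x²) ≈ 9.4877
RHS = (e^x)² ≈ 20.0855
Since 9.4877 ≠ 20.0855, the equation fails at this point, so it cannot hold for every real x for which both sides are defined.
(e^x)² = e^(2x), and 2x ≠ x² in general.

Conclusion: No, this is NOT an identity.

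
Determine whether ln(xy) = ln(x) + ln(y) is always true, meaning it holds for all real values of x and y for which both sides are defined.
Yes, this is an identity.

Claim: ln(xy) = ln(x) + ln(y).
Reasoning: Both sides are simultaneously defined only when x, y > 0. Write x = e^p, y = e^q (p = ln x, q = ln y). Then xy = e^p · e^q = e^(p+q), so ln(xy) = p + q = ln(x) + ln(y).
So the two sides agree for all real values of x and y for which both sides are defined.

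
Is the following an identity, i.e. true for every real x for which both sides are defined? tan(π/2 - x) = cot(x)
Yes, this is an identity.

Claim: tan(π/2 - x) = cot(x).
Reasoning: tan(π/2 - x) = sin(π/2 - x)/cos(π/2 - x) = cos(x)/sin(x) = cot(x), using the cofunction identities sin(π/2 - x) = cos(x) and cos(π/2 - x) = sin(x).
So the two sides agree for every real x for which both sides are defined.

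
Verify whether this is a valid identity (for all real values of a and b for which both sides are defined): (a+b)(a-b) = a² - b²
Claim: (a+b)(a-b) = a² - b².
Reasoning: Expand: (a+b)(a-b) = a² - ab + ba - b² = a² - b² (the cross terms cancel).
So the two sides agree for all real values of a and b for which both sides are defined.

Conclusion: Yes, this is an identity.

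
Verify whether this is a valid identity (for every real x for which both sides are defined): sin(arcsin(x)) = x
Yes, this is an identity.

Claim: sin(arcsin(x)) = x.
Reasoning: For -1 ≤ x ≤ 1 (where arcsin is defined), arcsin(x) is by definition an angle whose sine equals x. Taking the sine of that angle returns x. (Note the other order, arcsin(sin x) = x, is NOT an identity.)
So the two sides agree for every real x for which both sides are defined.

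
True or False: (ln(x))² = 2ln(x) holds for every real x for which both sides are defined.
Claim: (ln(x))² = 2ln(x).
Test a specific point where both sides are defined: x = 3.
LHS = (ln(x))² ≈ 1.2069
RHS = 2ln(x) ≈ 2.1972
Since 1.2069 ≠ 2.1972, the equation fails at this point, so it cannot hold for every real x for which both sides are defined.
2ln(x) equals ln(x²), which is not the same as (ln x)².

Conclusion: False.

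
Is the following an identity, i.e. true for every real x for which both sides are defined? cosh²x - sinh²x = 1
Yes, this is an identity.

Claim: cosh²x - sinh²x = 1.
Reasoning: With cosh(x) = (e^x + e^-x)/2 and sinh(x) = (e^x - e^-x)/2: cosh²x = (e^(2x) + 2 + e^(-2x))/4 and sinh²x = (e^(2x) - 2 + e^(-2x))/4. Subtracting leaves 4/4 = 1.
So the two sides agree for every real x for which both sides are defined.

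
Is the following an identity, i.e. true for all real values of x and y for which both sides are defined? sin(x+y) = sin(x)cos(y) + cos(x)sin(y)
Claim: sin(x+y) = sin(x)cos(y) + cos(x)sin(y).
Reasoning: By Euler's formula e^(i(x+y)) = e^(ix)·e^(iy) = (cos x + i·sin x)(cos y + i·sin y). The imaginary part of the left side is sin(x+y); the imaginary part of the product is sin(x)cos(y) + cos(x)sin(y).
So the two sides agree for all real values of x and y for which both sides are defined.

Conclusion: Yes, this is an identity.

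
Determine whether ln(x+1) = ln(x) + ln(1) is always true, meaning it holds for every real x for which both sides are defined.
No, this is NOT an identity.

Claim: ln(x+1) = ln(x) + ln(1).
Test a specific point where both sides are defined: x = 3/2.
LHS = ln(x+1) ≈ 0.9163
RHS = ln(x) + ln(1) ≈ 0.4055
Since 0.9163 ≠ 0.4055, the equation fails at this point, so it cannot hold for every real x for which both sides are defined.
ln(1) = 0, so the right side is just ln(x), which differs from ln(x+1).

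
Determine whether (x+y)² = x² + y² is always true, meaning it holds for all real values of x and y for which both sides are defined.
Claim: (x+y)² = x² + y².
Test a specific point where both sides are defined: x = -2, y = 4.
LHS = (x+y)² ≈ 4.0000
RHS = x² + y² ≈ 20.0000
Since 4.0000 ≠ 20.0000, the equation fails at this point, so it cannot hold for all real values of x and y for which both sides are defined.
The correct expansion is (x+y)² = x² + 2xy + y²; the cross term 2xy is missing.

Conclusion: No, this is NOT an identity.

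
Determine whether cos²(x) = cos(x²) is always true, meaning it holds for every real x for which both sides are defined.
Claim: cos²(x) = cos(x²).
Test a specific point where both sides are defined: x = -π/2.
LHS = cos²(x) ≈ 0.0000
RHS = cos(x²) ≈ -0.7812
Since 0.0000 ≠ -0.7812, the equation fails at this point, so it cannot hold for every real x for which both sides are defined.
cos²(x) means (cos x)², squaring the output; cos(x²) squares the input. These are different functions.

Conclusion: No, this is NOT an identity.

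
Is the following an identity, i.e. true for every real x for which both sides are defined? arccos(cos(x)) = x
No, this is NOT an identity.

Claim: arccos(cos(x)) = x.
Test a specific point where both sides are defined: x = -π/6.
LHS = arccos(cos(x)) ≈ 0.5236
RHS = x ≈ -0.5236
Since 0.5236 ≠ -0.5236, the equation fails at this point, so it cannot hold for every real x for which both sides are defined.
arccos only returns values in [0, π], so arccos(cos(x)) = x holds only for x in that interval, not for all real x.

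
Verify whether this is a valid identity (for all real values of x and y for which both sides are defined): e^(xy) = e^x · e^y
Claim: e^(xy) = e^x · e^y.
Test a specific point where both sides are defined: x = 3/2, y = -3.
LHS = e^(xy) ≈ 0.0111
RHS = e^x · e^y ≈ 0.2231
Since 0.0111 ≠ 0.2231, the equation fails at this point, so it cannot hold for all real values of x and y for which both sides are defined.
e^x · e^y = e^(x+y), not e^(xy).

Conclusion: No, this is NOT an identity.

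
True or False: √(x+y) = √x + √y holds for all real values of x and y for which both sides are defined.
False.

Claim: √(x+y) = √x + √y.
Test a specific point where both sides are defined: x = 5, y = 3/2.
LHS = √(x+y) ≈ 2.5495
RHS = √x + √y ≈ 3.4608
Since 2.5495 ≠ 3.4608, the equation fails at this point, so it cannot hold for all real values of x and y for which both sides are defined.
Squaring the right side gives x + 2√(xy) + y, not x + y.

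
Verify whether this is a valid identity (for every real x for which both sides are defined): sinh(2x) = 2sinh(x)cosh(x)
Claim: sinh(2x) = 2sinh(x)cosh(x).
Reasoning: 2sinh(x)cosh(x) = 2 · (e^x - e^-x)/2 · (e^x + e^-x)/2 = (e^(2x) - e^(-2x))/2 = sinh(2x).
So the two sides agree for every real x for which both sides are defined.

Conclusion: Yes, this is an identity.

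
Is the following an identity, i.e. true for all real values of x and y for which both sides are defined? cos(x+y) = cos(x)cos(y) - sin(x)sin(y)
Claim: cos(x+y) = cos(x)cos(y) - sin(x)sin(y).
Reasoning: By Euler's formula e^(i(x+y)) = e^(ix)·e^(iy) = (cos x + i·sin x)(cos y + i·sin y). The real part of the left side is cos(x+y); the real part of the product is cos(x)cos(y) - sin(x)sin(y) (since i·i = -1).
So the two sides agree for all real values of x and y for which both sides are defined.

Conclusion: Yes, this is an identity.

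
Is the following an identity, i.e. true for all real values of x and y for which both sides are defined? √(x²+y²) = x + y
Claim: √(x²+y²) = x + y.
Test a specific point where both sides are defined: x = 1/2, y = 5.
LHS = √(x²+y²) ≈ 5.0249
RHS = x + y ≈ 5.5000
Since 5.0249 ≠ 5.5000, the equation fails at this point, so it cannot hold for all real values of x and y for which both sides are defined.
(x+y)² = x² + 2xy + y², not x² + y², so the square root does not split this way.

Conclusion: No, this is NOT an identity.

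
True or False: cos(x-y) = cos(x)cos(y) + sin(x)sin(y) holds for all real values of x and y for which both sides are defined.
Claim: cos(x-y) = cos(x)cos(y) + sin(x)sin(y).
Reasoning: Replace y by -y in cos(x+y) = cos(x)cos(y) - sin(x)sin(y) and use cos(-y) = cos(y), sin(-y) = -sin(y): cos(x-y) = cos(x)cos(y) + sin(x)sin(y).
So the two sides agree for all real values of x and y for which both sides are defined.

Conclusion: True.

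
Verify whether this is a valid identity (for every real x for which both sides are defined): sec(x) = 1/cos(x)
Claim: sec(x) = 1/cos(x).
Reasoning: sec(x) is by definition the reciprocal of cos(x), wherever cos(x) ≠ 0.
So the two sides agree for every real x for which both sides are defined.

Conclusion: Yes, this is an identity.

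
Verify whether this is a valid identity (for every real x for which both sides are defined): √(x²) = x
Claim: √(x²) = x.
Test a specific point where both sides are defined: x = -3.
LHS = √(x²) ≈ 3.0000
RHS = x ≈ -3.0000
Since 3.0000 ≠ -3.0000, the equation fails at this point, so it cannot hold for every real x for which both sides are defined.
√(x²) = |x|, which differs from x whenever x < 0 (both sides are defined for every real x).

Conclusion: No, this is NOT an identity.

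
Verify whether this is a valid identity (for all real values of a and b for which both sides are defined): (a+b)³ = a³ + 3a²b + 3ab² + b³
Claim: (a+b)³ = a³ + 3a²b + 3ab² + b³.
Reasoning: (a+b)³ = (a+b)(a+b)² = (a+b)(a² + 2ab + b²) = a³ + 2a²b + ab² + a²b + 2ab² + b³ = a³ + 3a²b + 3ab² + b³.
So the two sides agree for all real values of a and b for which both sides are defined.

Conclusion: Yes, this is an identity.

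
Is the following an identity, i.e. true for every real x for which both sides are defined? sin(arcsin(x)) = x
Claim: sin(arcsin(x)) = x.
Reasoning: For -1 ≤ x ≤ 1 (where arcsin is defined), arcsin(x) is by definition an angle whose sine equals x. Taking the sine of that angle returns x. (Note the other order, arcsin(sin x) = x, is NOT an identity.)
So the two sides agree for every real x for which both sides are defined.

Conclusion: Yes, this is an identity.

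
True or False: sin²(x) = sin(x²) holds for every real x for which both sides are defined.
False.

Claim: sin²(x) = sin(x²).
Test a specific point where both sides are defined: x = -π/4.
LHS = sin²(x) ≈ 0.5000
RHS = sin(x²) ≈ 0.5785
Since 0.5000 ≠ 0.5785, the equation fails at this point, so it cannot hold for every real x for which both sides are defined.
sin²(x) means (sin x)², squaring the output; sin(x²) squares the input. These are different functions.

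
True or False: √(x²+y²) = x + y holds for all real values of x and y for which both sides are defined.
Claim: √(x²+y²) = x + y.
Test a specific point where both sides are defined: x = 5, y = -3.
LHS = √(x²+y²) ≈ 5.8310
RHS = x + y ≈ 2.0000
Since 5.8310 ≠ 2.0000, the equation fails at this point, so it cannot hold for all real values of x and y for which both sides are defined.
(x+y)² = x² + 2xy + y², not x² + y², so the square root does not split this way.

Conclusion: False.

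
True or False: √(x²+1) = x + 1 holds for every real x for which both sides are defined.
False.

Claim: √(x²+1) = x + 1.
Test a specific point where both sides are defined: x = -1.
LHS = √(x²+1) ≈ 1.4142
RHS = x + 1 ≈ 0.0000
Since 1.4142 ≠ 0.0000, the equation fails at this point, so it cannot hold for every real x for which both sides are defined.
(x+1)² = x² + 2x + 1 ≠ x² + 1 unless x = 0.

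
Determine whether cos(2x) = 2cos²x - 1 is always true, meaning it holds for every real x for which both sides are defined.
Claim: cos(2x) = 2cos²x - 1.
Reasoning: cos(2x) = cos²x - sin²x. Replace sin²x by 1 - cos²x: cos²x - (1 - cos²x) = 2cos²x - 1.
So the two sides agree for every real x for which both sides are defined.

Conclusion: Yes, this is an identity.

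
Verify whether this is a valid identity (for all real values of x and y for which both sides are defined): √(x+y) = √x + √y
Claim: √(x+y) = √x + √y.
Test a specific point where both sides are defined: x = 1/2, y = 3/2.
LHS = √(x+y) ≈ 1.4142
RHS = √x + √y ≈ 1.9319
Since 1.4142 ≠ 1.9319, the equation fails at this point, so it cannot hold for all real values of x and y for which both sides are defined.
Squaring the right side gives x + 2√(xy) + y, not x + y.

Conclusion: No, this is NOT an identity.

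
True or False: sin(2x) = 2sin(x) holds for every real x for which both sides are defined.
False.

Claim: sin(2x) = 2sin(x).
Test a specific point where both sides are defined: x = π/3.
LHS = sin(2x) ≈ 0.8660
RHS = 2sin(x) ≈ 1.7321
Since 0.8660 ≠ 1.7321, the equation fails at this point, so it cannot hold for every real x for which both sides are defined.
The correct double-angle formula is sin(2x) = 2sin(x)cos(x).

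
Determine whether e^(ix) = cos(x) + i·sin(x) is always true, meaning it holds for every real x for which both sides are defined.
Claim: e^(ix) = cos(x) + i·sin(x).
Reasoning: Euler's formula. Expand e^(ix) = Σ (ix)^k / k!. Since i² = -1, the even-k terms are Σ (-1)^m x^(2m)/(2m)! = cos(x) and the odd-k terms are i · Σ (-1)^m x^(2m+1)/(2m+1)! = i·sin(x).
So the two sides agree for every real x for which both sides are defined.

Conclusion: Yes, this is an identity.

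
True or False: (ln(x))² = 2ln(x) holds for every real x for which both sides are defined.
False.

Claim: (ln(x))² = 2ln(x).
Test a specific point where both sides are defined: x = 1/2.
LHS = (ln(x))² ≈ 0.4805
RHS = 2ln(x) ≈ -1.3863
Since 0.4805 ≠ -1.3863, the equation fails at this point, so it cannot hold for every real x for which both sides are defined.
2ln(x) equals ln(x²), which is not the same as (ln x)².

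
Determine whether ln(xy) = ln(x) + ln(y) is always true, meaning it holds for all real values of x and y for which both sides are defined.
Yes, this is an identity.

Claim: ln(xy) = ln(x) + ln(y).
Reasoning: Both sides are simultaneously defined only when x, y > 0. Write x = e^p, y = e^q (p = ln x, q = ln y). Then xy = e^p · e^q = e^(p+q), so ln(xy) = p + q = ln(x) + ln(y).
So the two sides agree for all real values of x and y for which both sides are defined.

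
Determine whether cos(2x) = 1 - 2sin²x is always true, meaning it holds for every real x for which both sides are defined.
Claim: cos(2x) = 1 - 2sin²x.
Reasoning: cos(2x) = cos²x - sin²x. Replace cos²x by 1 - sin²x: (1 - sin²x) - sin²x = 1 - 2sin²x.
So the two sides agree for every real x for which both sides are defined.

Conclusion: Yes, this is an identity.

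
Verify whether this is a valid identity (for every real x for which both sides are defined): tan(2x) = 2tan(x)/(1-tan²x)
Claim: tan(2x) = 2tan(x)/(1-tan²x).
Reasoning: tan(2x) = sin(2x)/cos(2x) = 2sin(x)cos(x) / (cos²x - sin²x). Divide numerator and denominator by cos²x: 2tan(x) / (1 - tan²x).
So the two sides agree for every real x for which both sides are defined.

Conclusion: Yes, this is an identity.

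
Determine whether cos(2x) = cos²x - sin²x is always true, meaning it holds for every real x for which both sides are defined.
Claim: cos(2x) = cos²x - sin²x.
Reasoning: Put y = x in the addition formula cos(x+y) = cos(x)cos(y) - sin(x)sin(y): cos(2x) = cos²x - sin²x.
So the two sides agree for every real x for which both sides are defined.

Conclusion: Yes, this is an identity.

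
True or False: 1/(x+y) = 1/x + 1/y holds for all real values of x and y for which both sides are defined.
False.

Claim: 1/(x+y) = 1/x + 1/y.
Test a specific point where both sides are defined: x = -2, y = 5.
LHS = 1/(x+y) ≈ 0.3333
RHS = 1/x + 1/y ≈ -0.3000
Since 0.3333 ≠ -0.3000, the equation fails at this point, so it cannot hold for all real values of x and y for which both sides are defined.
1/x + 1/y = (x+y)/(xy), which is not 1/(x+y).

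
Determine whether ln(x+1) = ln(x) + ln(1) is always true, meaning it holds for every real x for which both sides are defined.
Claim: ln(x+1) = ln(x) + ln(1).
Test a specific point where both sides are defined: x = 3.
LHS = ln(x+1) ≈ 1.3863
RHS = ln(x) + ln(1) ≈ 1.0986
Since 1.3863 ≠ 1.0986, the equation fails at this point, so it cannot hold for every real x for which both sides are defined.
ln(1) = 0, so the right side is just ln(x), which differs from ln(x+1).

Conclusion: No, this is NOT an identity.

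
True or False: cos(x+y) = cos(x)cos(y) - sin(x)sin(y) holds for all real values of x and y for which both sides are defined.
True.

Claim: cos(x+y) = cos(x)cos(y) - sin(x)sin(y).
Reasoning: By Euler's formula e^(i(x+y)) = e^(ix)·e^(iy) = (cos x + i·sin x)(cos y + i·sin y). The real part of the left side is cos(x+y); the real part of the product is cos(x)cos(y) - sin(x)sin(y) (since i·i = -1).
So the two sides agree for all real values of x and y for which both sides are defined.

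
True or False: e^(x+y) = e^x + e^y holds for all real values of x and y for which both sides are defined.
False.

Claim: e^(x+y) = e^x + e^y.
Test a specific point where both sides are defined: x = -2, y = 4.
LHS = e^(x+y) ≈ 7.3891
RHS = e^x + e^y ≈ 54.7335
Since 7.3891 ≠ 54.7335, the equation fails at this point, so it cannot hold for all real values of x and y for which both sides are defined.
The correct rule is e^(x+y) = e^x · e^y (a product, not a sum).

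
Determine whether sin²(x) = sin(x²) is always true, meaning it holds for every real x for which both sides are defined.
No, this is NOT an identity.

Claim: sin²(x) = sin(x²).
Test a specific point where both sides are defined: x = π/6.
LHS = sin²(x) ≈ 0.2500
RHS = sin(x²) ≈ 0.2707
Since 0.2500 ≠ 0.2707, the equation fails at this point, so it cannot hold for every real x for which both sides are defined.
sin²(x) means (sin x)², squaring the output; sin(x²) squares the input. These are different functions.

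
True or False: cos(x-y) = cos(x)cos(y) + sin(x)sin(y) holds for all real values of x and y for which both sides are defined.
True.

Claim: cos(x-y) = cos(x)cos(y) + sin(x)sin(y).
Reasoning: Replace y by -y in cos(x+y) = cos(x)cos(y) - sin(x)sin(y) and use cos(-y) = cos(y), sin(-y) = -sin(y): cos(x-y) = cos(x)cos(y) + sin(x)sin(y).
So the two sides agree for all real values of x and y for which both sides are defined.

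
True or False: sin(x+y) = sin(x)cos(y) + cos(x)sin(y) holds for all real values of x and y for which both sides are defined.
True.

Claim: sin(x+y) = sin(x)cos(y) + cos(x)sin(y).
Reasoning: By Euler's formula e^(i(x+y)) = e^(ix)·e^(iy) = (cos x + i·sin x)(cos y + i·sin y). The imaginary part of the left side is sin(x+y); the imaginary part of the product is sin(x)cos(y) + cos(x)sin(y).
So the two sides agree for all real values of x and y for which both sides are defined.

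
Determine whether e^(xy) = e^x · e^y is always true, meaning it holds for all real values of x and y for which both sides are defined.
No, this is NOT an identity.

Claim: e^(xy) = e^x · e^y.
Test a specific point where both sides are defined: x = 1/2, y = -3.
LHS = e^(xy) ≈ 0.2231
RHS = e^x · e^y ≈ 0.0821
Since 0.2231 ≠ 0.0821, the equation fails at this point, so it cannot hold for all real values of x and y for which both sides are defined.
e^x · e^y = e^(x+y), not e^(xy).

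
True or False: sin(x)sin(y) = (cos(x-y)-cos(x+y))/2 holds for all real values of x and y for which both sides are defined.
True.

Claim: sin(x)sin(y) = (cos(x-y)-cos(x+y))/2.
Reasoning: cos(x-y) = cos(x)cos(y) + sin(x)sin(y) and cos(x+y) = cos(x)cos(y) - sin(x)sin(y). Subtracting, cos(x-y) - cos(x+y) = 2sin(x)sin(y); divide by 2.
So the two sides agree for all real values of x and y for which both sides are defined.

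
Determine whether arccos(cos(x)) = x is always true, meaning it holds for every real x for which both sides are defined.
Claim: arccos(cos(x)) = x.
Test a specific point where both sides are defined: x = -π/3.
LHS = arccos(cos(x)) ≈ 1.0472
RHS = x ≈ -1.0472
Since 1.0472 ≠ -1.0472, the equation fails at this point, so it cannot hold for every real x for which both sides are defined.
arccos only returns values in [0, π], so arccos(cos(x)) = x holds only for x in that interval, not for all real x.

Conclusion: No, this is NOT an identity.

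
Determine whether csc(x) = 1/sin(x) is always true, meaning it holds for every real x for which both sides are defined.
Yes, this is an identity.

Claim: csc(x) = 1/sin(x).
Reasoning: csc(x) is by definition the reciprocal of sin(x), wherever sin(x) ≠ 0.
So the two sides agree for every real x for which both sides are defined.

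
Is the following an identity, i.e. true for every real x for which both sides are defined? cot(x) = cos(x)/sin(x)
Claim: cot(x) = cos(x)/sin(x).
Reasoning: cot(x) is defined as 1/tan(x) = 1/(sin(x)/cos(x)) = cos(x)/sin(x), wherever sin(x) ≠ 0.
So the two sides agree for every real x for which both sides are defined.

Conclusion: Yes, this is an identity.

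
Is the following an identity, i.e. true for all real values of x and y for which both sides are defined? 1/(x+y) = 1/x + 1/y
No, this is NOT an identity.

Claim: 1/(x+y) = 1/x + 1/y.
Test a specific point where both sides are defined: x = -1, y = 2.
LHS = 1/(x+y) ≈ 1.0000
RHS = 1/x + 1/y ≈ -0.5000
Since 1.0000 ≠ -0.5000, the equation fails at this point, so it cannot hold for all real values of x and y for which both sides are defined.
1/x + 1/y = (x+y)/(xy), which is not 1/(x+y).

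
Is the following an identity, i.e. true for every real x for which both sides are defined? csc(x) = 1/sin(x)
Yes, this is an identity.

Claim: csc(x) = 1/sin(x).
Reasoning: csc(x) is by definition the reciprocal of sin(x), wherever sin(x) ≠ 0.
So the two sides agree for every real x for which both sides are defined.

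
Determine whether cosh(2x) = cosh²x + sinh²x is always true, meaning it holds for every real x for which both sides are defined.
Claim: cosh(2x) = cosh²x + sinh²x.
Reasoning: cosh²x = (e^(2x) + 2 + e^(-2x))/4 and sinh²x = (e^(2x) - 2 + e^(-2x))/4. Adding gives (2e^(2x) + 2e^(-2x))/4 = (e^(2x) + e^(-2x))/2 = cosh(2x).
So the two sides agree for every real x for which both sides are defined.

Conclusion: Yes, this is an identity.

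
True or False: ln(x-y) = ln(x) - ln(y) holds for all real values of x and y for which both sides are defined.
False.

Claim: ln(x-y) = ln(x) - ln(y).
Test a specific point where both sides are defined: x = 3/2, y = 1/2.
LHS = ln(x-y) ≈ 0.0000
RHS = ln(x) - ln(y) ≈ 1.0986
Since 0.0000 ≠ 1.0986, the equation fails at this point, so it cannot hold for all real values of x and y for which both sides are defined.
ln(x) - ln(y) = ln(x/y), not ln(x-y).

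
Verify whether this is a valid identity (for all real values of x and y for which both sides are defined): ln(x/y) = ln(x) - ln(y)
Claim: ln(x/y) = ln(x) - ln(y).
Reasoning: Both sides are simultaneously defined only when x, y > 0. Write x = e^p, y = e^q. Then x/y = e^(p-q), so ln(x/y) = p - q = ln(x) - ln(y).
So the two sides agree for all real values of x and y for which both sides are defined.

Conclusion: Yes, this is an identity.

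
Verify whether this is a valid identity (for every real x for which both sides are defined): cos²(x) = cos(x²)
No, this is NOT an identity.

Claim: cos²(x) = cos(x²).
Test a specific point where both sides are defined: x = π/2.
LHS = cos²(x) ≈ 0.0000
RHS = cos(x²) ≈ -0.7812
Since 0.0000 ≠ -0.7812, the equation fails at this point, so it cannot hold for every real x for which both sides are defined.
cos²(x) means (cos x)², squaring the output; cos(x²) squares the input. These are different functions.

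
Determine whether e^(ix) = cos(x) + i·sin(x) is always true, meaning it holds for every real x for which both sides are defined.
Yes, this is an identity.

Claim: e^(ix) = cos(x) + i·sin(x).
Reasoning: Euler's formula. Expand e^(ix) = Σ (ix)^k / k!. Since i² = -1, the even-k terms are Σ (-1)^m x^(2m)/(2m)! = cos(x) and the odd-k terms are i · Σ (-1)^m x^(2m+1)/(2m+1)! = i·sin(x).
So the two sides agree for every real x for which both sides are defined.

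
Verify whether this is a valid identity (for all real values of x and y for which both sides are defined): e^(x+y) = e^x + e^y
No, this is NOT an identity.

Claim: e^(x+y) = e^x + e^y.
Test a specific point where both sides are defined: x = 1/2, y = -3.
LHS = e^(x+y) ≈ 0.0821
RHS = e^x + e^y ≈ 1.6985
Since 0.0821 ≠ 1.6985, the equation fails at this point, so it cannot hold for all real values of x and y for which both sides are defined.
The correct rule is e^(x+y) = e^x · e^y (a product, not a sum).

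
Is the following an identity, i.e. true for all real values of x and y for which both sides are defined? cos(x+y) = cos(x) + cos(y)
Claim: cos(x+y) = cos(x) + cos(y).
Test a specific point where both sides are defined: x = π/2, y = π/4.
LHS = cos(x+y) ≈ -0.7071
RHS = cos(x) + cos(y) ≈ 0.7071
Since -0.7071 ≠ 0.7071, the equation fails at this point, so it cannot hold for all real values of x and y for which both sides are defined.
The correct expansion is cos(x+y) = cos(x)cos(y) - sin(x)sin(y); cosine is not additive.

Conclusion: No, this is NOT an identity.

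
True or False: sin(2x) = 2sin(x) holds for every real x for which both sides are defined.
Claim: sin(2x) = 2sin(x).
Test a specific point where both sides are defined: x = -π/2.
LHS = sin(2x) ≈ 0.0000
RHS = 2sin(x) ≈ -2.0000
Since 0.0000 ≠ -2.0000, the equation fails at this point, so it cannot hold for every real x for which both sides are defined.
The correct double-angle formula is sin(2x) = 2sin(x)cos(x).

Conclusion: False.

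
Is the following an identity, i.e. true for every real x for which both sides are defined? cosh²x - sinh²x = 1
Yes, this is an identity.

Claim: cosh²x - sinh²x = 1.
Reasoning: With cosh(x) = (e^x + e^-x)/2 and sinh(x) = (e^x - e^-x)/2: cosh²x = (e^(2x) + 2 + e^(-2x))/4 and sinh²x = (e^(2x) - 2 + e^(-2x))/4. Subtracting leaves 4/4 = 1.
So the two sides agree for every real x for which both sides are defined.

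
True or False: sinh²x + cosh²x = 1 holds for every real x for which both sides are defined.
Claim: sinh²x + cosh²x = 1.
Test a specific point where both sides are defined: x = 3/2.
LHS = sinh²x + cosh²x ≈ 10.0677
RHS = 1 ≈ 1.0000
Since 10.0677 ≠ 1.0000, the equation fails at this point, so it cannot hold for every real x for which both sides are defined.
The correct hyperbolic identity is cosh²x - sinh²x = 1 (a difference); the sum sinh²x + cosh²x equals cosh(2x).

Conclusion: False.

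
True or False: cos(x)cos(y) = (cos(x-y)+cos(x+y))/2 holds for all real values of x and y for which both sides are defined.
True.

Claim: cos(x)cos(y) = (cos(x-y)+cos(x+y))/2.
Reasoning: cos(x-y) = cos(x)cos(y) + sin(x)sin(y) and cos(x+y) = cos(x)cos(y) - sin(x)sin(y). Adding, cos(x-y) + cos(x+y) = 2cos(x)cos(y); divide by 2.
So the two sides agree for all real values of x and y for which both sides are defined.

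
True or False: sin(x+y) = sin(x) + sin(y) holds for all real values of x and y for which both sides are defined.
Claim: sin(x+y) = sin(x) + sin(y).
Test a specific point where both sides are defined: x = π/4, y = π/2.
LHS = sin(x+y) ≈ 0.7071
RHS = sin(x) + sin(y) ≈ 1.7071
Since 0.7071 ≠ 1.7071, the equation fails at this point, so it cannot hold for all real values of x and y for which both sides are defined.
The correct expansion is sin(x+y) = sin(x)cos(y) + cos(x)sin(y); sine is not additive.

Conclusion: False.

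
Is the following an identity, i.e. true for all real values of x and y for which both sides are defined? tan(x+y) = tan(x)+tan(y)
No, this is NOT an identity.

Claim: tan(x+y) = tan(x)+tan(y).
Test a specific point where both sides are defined: x = -π/6, y = -π/4.
LHS = tan(x+y) ≈ -3.7321
RHS = tan(x)+tan(y) ≈ -1.5774
Since -3.7321 ≠ -1.5774, the equation fails at this point, so it cannot hold for all real values of x and y for which both sides are defined.
The correct formula is tan(x+y) = (tan(x) + tan(y))/(1 - tan(x)tan(y)).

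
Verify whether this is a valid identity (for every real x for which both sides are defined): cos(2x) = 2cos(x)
No, this is NOT an identity.

Claim: cos(2x) = 2cos(x).
Test a specific point where both sides are defined: x = π/6.
LHS = cos(2x) ≈ 0.5000
RHS = 2cos(x) ≈ 1.7321
Since 0.5000 ≠ 1.7321, the equation fails at this point, so it cannot hold for every real x for which both sides are defined.
The correct double-angle formula is cos(2x) = cos²x - sin²x.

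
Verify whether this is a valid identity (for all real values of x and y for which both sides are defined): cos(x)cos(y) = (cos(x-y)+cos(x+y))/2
Claim: cos(x)cos(y) = (cos(x-y)+cos(x+y))/2.
Reasoning: cos(x-y) = cos(x)cos(y) + sin(x)sin(y) and cos(x+y) = cos(x)cos(y) - sin(x)sin(y). Adding, cos(x-y) + cos(x+y) = 2cos(x)cos(y); divide by 2.
So the two sides agree for all real values of x and y for which both sides are defined.

Conclusion: Yes, this is an identity.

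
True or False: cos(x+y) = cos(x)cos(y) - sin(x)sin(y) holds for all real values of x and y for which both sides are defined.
True.

Claim: cos(x+y) = cos(x)cos(y) - sin(x)sin(y).
Reasoning: By Euler's formula e^(i(x+y)) = e^(ix)·e^(iy) = (cos x + i·sin x)(cos y + i·sin y). The real part of the left side is cos(x+y); the real part of the product is cos(x)cos(y) - sin(x)sin(y) (since i·i = -1).
So the two sides agree for all real values of x and y for which both sides are defined.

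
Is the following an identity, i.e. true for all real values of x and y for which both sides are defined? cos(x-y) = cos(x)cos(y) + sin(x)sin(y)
Yes, this is an identity.

Claim: cos(x-y) = cos(x)cos(y) + sin(x)sin(y).
Reasoning: Replace y by -y in cos(x+y) = cos(x)cos(y) - sin(x)sin(y) and use cos(-y) = cos(y), sin(-y) = -sin(y): cos(x-y) = cos(x)cos(y) + sin(x)sin(y).
So the two sides agree for all real values of x and y for which both sides are defined.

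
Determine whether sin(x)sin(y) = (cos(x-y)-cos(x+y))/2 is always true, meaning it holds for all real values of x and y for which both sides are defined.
Yes, this is an identity.

Claim: sin(x)sin(y) = (cos(x-y)-cos(x+y))/2.
Reasoning: cos(x-y) = cos(x)cos(y) + sin(x)sin(y) and cos(x+y) = cos(x)cos(y) - sin(x)sin(y). Subtracting, cos(x-y) - cos(x+y) = 2sin(x)sin(y); divide by 2.
So the two sides agree for all real values of x and y for which both sides are defined.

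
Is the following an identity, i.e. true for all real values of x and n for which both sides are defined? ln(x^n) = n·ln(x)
Claim: ln(x^n) = n·ln(x).
Reasoning: The right side requires x > 0. For x > 0, x^n = (e^(ln x))^n = e^(n·ln x), so taking ln of both sides gives ln(x^n) = n·ln(x).
So the two sides agree for all real values of x and n for which both sides are defined.

Conclusion: Yes, this is an identity.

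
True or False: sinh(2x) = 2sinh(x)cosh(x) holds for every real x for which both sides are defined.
True.

Claim: sinh(2x) = 2sinh(x)cosh(x).
Reasoning: 2sinh(x)cosh(x) = 2 · (e^x - e^-x)/2 · (e^x + e^-x)/2 = (e^(2x) - e^(-2x))/2 = sinh(2x).
So the two sides agree for every real x for which both sides are defined.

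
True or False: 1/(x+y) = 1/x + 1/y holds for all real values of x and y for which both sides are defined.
False.

Claim: 1/(x+y) = 1/x + 1/y.
Test a specific point where both sides are defined: x = 2, y = 1/2.
LHS = 1/(x+y) ≈ 0.4000
RHS = 1/x + 1/y ≈ 2.5000
Since 0.4000 ≠ 2.5000, the equation fails at this point, so it cannot hold for all real values of x and y for which both sides are defined.
1/x + 1/y = (x+y)/(xy), which is not 1/(x+y).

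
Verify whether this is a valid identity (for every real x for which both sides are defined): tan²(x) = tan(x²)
Claim: tan²(x) = tan(x²).
Test a specific point where both sides are defined: x = π/3.
LHS = tan²(x) ≈ 3.0000
RHS = tan(x²) ≈ 1.9485
Since 3.0000 ≠ 1.9485, the equation fails at this point, so it cannot hold for every real x for which both sides are defined.
tan²(x) means (tan x)², squaring the output; tan(x²) squares the input. These are different functions.

Conclusion: No, this is NOT an identity.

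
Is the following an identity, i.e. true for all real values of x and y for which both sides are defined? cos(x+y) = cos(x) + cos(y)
No, this is NOT an identity.

Claim: cos(x+y) = cos(x) + cos(y).
Test a specific point where both sides are defined: x = π/3, y = π/6.
LHS = cos(x+y) ≈ 0.0000
RHS = cos(x) + cos(y) ≈ 1.3660
Since 0.0000 ≠ 1.3660, the equation fails at this point, so it cannot hold for all real values of x and y for which both sides are defined.
The correct expansion is cos(x+y) = cos(x)cos(y) - sin(x)sin(y); cosine is not additive.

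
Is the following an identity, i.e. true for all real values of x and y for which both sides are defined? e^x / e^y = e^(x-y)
Yes, this is an identity.

Claim: e^x / e^y = e^(x-y).
Reasoning: 1/e^y = e^(-y), so e^x / e^y = e^x · e^(-y) = e^(x + (-y)) = e^(x-y) by the product rule for exponents.
So the two sides agree for all real values of x and y for which both sides are defined.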